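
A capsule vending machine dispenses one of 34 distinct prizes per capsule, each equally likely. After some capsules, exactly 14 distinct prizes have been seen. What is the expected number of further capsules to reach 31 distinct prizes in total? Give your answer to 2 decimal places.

59.99

The wait to go from k to k+1 distinct prizes is geometric with mean 34/(34-k).
Sum over k = 14,...,30: E = 34/20 + 34/19 + 34/18 + ... + 34/5 + 34/4 = 59.990.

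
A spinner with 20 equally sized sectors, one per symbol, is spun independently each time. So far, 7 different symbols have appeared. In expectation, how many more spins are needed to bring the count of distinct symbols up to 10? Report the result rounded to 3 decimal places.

5.023

With k distinct symbols already seen, the next new one takes an expected 20/(20-k) spins.
Sum over k = 7,...,9: E = 20/13 + 20/12 + 20/11 = 5.0233.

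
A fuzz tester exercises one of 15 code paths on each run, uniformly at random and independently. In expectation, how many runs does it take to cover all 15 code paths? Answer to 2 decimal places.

The wait to go from k to k+1 distinct code paths is geometric with mean 15/(15-k).
E[T] = 15/15 + 15/14 + 15/13 + ... + 15/2 + 15/1 = 15·H_{15}.
H_{15} = 3.318, so E[T] = 49.773.

49.77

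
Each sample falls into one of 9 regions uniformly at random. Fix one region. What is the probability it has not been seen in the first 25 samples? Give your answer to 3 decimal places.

0.053

On each sample the fixed region fails to appear with probability 8/9.
P(still missing after 25) = (8/9)^25 = 0.0526.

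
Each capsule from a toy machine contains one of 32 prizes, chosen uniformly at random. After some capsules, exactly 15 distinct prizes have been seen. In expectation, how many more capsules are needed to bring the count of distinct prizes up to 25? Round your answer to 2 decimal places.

From k distinct to k+1 distinct takes on average 32/(32-k) capsules.
Sum over k = 15,...,24: E = 32/17 + 32/16 + 32/15 + ... + 32/9 + 32/8 = 27.094.

27.09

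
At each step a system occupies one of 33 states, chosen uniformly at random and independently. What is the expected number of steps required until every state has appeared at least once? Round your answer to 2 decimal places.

134.93

Split into phases: going from k distinct to k+1 distinct takes on average 33/(33-k) steps.
E[T] = 33/33 + 33/32 + 33/31 + ... + 33/2 + 33/1 = 33·H_{33}.
H_{33} = 4.089, so E[T] = 134.930.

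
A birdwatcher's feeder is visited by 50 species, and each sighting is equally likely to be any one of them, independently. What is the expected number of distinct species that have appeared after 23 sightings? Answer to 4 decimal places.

For each species, P(seen in 23 sightings) = 1 - (49/50)^23 = 0.37165.
By linearity of expectation, E[distinct seen] = 50·(1 - (49/50)^23) = 18.58264.

18.5826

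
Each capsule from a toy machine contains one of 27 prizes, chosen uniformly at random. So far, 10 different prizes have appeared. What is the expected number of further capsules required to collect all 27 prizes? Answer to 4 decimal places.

92.8679

From k distinct to k+1 distinct takes on average 27/(27-k) capsules.
Sum over k = 10,...,26: E = 27/17 + 27/16 + 27/15 + ... + 27/2 + 27/1 = 92.86792.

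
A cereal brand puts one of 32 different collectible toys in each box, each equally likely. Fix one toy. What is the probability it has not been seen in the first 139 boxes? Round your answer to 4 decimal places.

0.0121

Each box misses the fixed toy with probability (32-1)/32 = 31/32, independently.
P(still missing after 139) = (31/32)^139 = 0.01212.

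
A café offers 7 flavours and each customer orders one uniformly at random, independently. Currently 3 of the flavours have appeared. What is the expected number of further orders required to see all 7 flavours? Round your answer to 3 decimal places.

14.583

From k distinct to k+1 distinct takes on average 7/(7-k) orders.
Sum over k = 3,...,6: E = 7/4 + 7/3 + 7/2 + 7/1 = 14.5833.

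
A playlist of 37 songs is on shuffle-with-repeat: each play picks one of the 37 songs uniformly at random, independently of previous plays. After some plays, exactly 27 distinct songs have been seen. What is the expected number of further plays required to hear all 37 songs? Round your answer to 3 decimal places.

108.372

With k distinct songs already seen, the next new one takes an expected 37/(37-k) plays.
Sum over k = 27,...,36: E = 37/10 + 37/9 + 37/8 + ... + 37/2 + 37/1 = 108.3718.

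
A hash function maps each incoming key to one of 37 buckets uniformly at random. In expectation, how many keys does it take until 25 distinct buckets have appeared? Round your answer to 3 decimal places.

Going from k to k+1 distinct takes a geometric number of keys with mean 37/(37-k).
Sum over k = 0,...,24: E = 37/37 + 37/36 + 37/35 + ... + 37/14 + 37/13 = 40.6399.

40.640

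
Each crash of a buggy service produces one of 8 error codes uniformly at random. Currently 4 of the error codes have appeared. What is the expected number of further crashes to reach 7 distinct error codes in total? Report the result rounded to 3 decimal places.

With k distinct error codes already seen, the next new one takes an expected 8/(8-k) crashes.
Sum over k = 4,...,6: E = 8/4 + 8/3 + 8/2 = 8.6667.

8.667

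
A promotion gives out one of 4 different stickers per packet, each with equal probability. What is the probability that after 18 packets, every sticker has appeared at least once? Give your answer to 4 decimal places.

By inclusion–exclusion over which stickers are missing,
P(all seen) = Σ_{j=0}^{4} (-1)^j C(4,j)((4-j)/4)^18
= 1.00000 - 0.02255 + 0.00002 - 0.00000 + 0.00000
= 0.97747.

0.9775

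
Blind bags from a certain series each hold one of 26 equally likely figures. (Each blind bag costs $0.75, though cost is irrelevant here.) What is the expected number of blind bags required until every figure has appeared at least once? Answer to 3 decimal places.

Split into phases: going from k distinct to k+1 distinct takes on average 26/(26-k) blind bags.
E[T] = 26/26 + 26/25 + 26/24 + ... + 26/2 + 26/1 = 26·H_{26}.
H_{26} = 3.8544, so E[T] = 100.2149.

100.215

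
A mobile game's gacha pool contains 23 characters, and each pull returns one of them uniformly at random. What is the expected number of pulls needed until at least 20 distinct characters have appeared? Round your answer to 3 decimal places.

43.722

With k distinct characters already seen, the next new one arrives after an expected 23/(23-k) pulls.
Sum over k = 0,...,19: E = 23/23 + 23/22 + 23/21 + ... + 23/5 + 23/4 = 43.7220.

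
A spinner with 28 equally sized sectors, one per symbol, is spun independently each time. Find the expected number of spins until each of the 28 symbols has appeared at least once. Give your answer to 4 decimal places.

109.9608

Split into phases: going from k distinct to k+1 distinct takes on average 28/(28-k) spins.
E[T] = 28/28 + 28/27 + 28/26 + ... + 28/2 + 28/1 = 28·H_{28}.
H_{28} = 3.92717, so E[T] = 109.96079.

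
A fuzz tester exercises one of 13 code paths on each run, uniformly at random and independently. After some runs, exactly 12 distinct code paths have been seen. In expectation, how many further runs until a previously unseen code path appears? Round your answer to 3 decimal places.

The number of runs until the next new code path is geometric with success probability 1/13, so its mean is 13/1.
E = 13/1 = 13.0000.

13.000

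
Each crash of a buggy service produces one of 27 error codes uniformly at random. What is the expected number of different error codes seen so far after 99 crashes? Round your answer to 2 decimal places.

For each error code, P(seen in 99 crashes) = 1 - (26/27)^99 = 0.976.
By linearity of expectation, E[distinct seen] = 27·(1 - (26/27)^99) = 26.356.

26.36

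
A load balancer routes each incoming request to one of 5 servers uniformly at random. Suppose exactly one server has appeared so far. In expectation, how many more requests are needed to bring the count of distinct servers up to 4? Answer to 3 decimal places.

5.417

From k distinct to k+1 distinct takes on average 5/(5-k) requests.
Sum over k = 1,...,3: E = 5/4 + 5/3 + 5/2 = 5.4167.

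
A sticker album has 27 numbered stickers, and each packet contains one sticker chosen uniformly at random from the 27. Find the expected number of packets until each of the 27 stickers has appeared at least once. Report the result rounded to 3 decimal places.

105.069

After k distinct stickers have appeared, the next packet gives a new one with probability (27-k)/27, so the expected wait for the (k+1)-th is 27/(27-k).
E[T] = 27/27 + 27/26 + 27/25 + ... + 27/2 + 27/1 = 27·H_{27}.
H_{27} = 3.8915, so E[T] = 105.0693.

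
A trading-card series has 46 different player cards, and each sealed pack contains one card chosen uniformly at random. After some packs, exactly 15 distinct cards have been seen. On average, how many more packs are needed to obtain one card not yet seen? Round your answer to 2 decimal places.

The number of packs until the next new card is geometric with success probability 31/46, so its mean is 46/31.
E = 46/31 = 1.484.

1.48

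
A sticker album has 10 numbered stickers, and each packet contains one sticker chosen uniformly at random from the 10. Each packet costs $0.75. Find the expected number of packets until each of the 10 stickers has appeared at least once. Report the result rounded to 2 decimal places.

29.29

After k distinct stickers have appeared, the next packet gives a new one with probability (10-k)/10, so the expected wait for the (k+1)-th is 10/(10-k).
E[T] = 10/10 + 10/9 + 10/8 + ... + 10/2 + 10/1 = 10·H_{10}.
H_{10} = 2.929, so E[T] = 29.290.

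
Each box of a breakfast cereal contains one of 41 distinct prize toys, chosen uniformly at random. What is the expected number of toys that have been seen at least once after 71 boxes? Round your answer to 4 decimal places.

33.8979

For each toy, P(seen in 71 boxes) = 1 - (40/41)^71 = 0.82678.
By linearity of expectation, E[distinct seen] = 41·(1 - (40/41)^71) = 33.89786.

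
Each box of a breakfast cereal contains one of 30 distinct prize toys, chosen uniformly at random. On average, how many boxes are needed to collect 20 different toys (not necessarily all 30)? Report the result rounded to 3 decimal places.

31.981

With k distinct toys already seen, the next new one arrives after an expected 30/(30-k) boxes.
Sum over k = 0,...,19: E = 30/30 + 30/29 + 30/28 + ... + 30/12 + 30/11 = 31.9806.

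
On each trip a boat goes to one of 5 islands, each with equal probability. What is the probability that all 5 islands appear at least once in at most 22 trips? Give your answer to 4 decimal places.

Let A_i be the event that island i is missing after 22 trips. By inclusion–exclusion on the A_i,
P(all seen) = Σ_{j=0}^{5} (-1)^j C(5,j)((5-j)/5)^22
= 1.00000 - 0.03689 + 0.00013 - 0.00000 + 0.00000 - 0.00000
= 0.96324.

0.9632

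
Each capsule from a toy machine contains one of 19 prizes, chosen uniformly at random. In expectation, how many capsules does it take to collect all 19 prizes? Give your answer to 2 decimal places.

After k distinct prizes have appeared, the next capsule gives a new one with probability (19-k)/19, so the expected wait for the (k+1)-th is 19/(19-k).
E[T] = 19/19 + 19/18 + 19/17 + ... + 19/2 + 19/1 = 19·H_{19}.
H_{19} = 3.548, so E[T] = 67.407.

67.41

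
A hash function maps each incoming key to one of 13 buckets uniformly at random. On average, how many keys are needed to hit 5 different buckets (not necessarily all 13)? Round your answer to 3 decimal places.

Going from k to k+1 distinct takes a geometric number of keys with mean 13/(13-k).
Sum over k = 0,...,4: E = 13/13 + 13/12 + 13/11 + 13/10 + 13/9 = 6.0096.

6.010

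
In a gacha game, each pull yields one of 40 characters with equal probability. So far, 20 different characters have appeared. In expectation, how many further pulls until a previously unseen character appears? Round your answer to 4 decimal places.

Each pull yields a new character with probability (40-20)/40 = 20/40, so the wait is geometric with mean 40/20.
E = 40/20 = 2.00000.

2.0000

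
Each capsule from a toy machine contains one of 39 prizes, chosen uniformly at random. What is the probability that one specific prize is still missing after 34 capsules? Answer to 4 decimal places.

Each capsule misses the fixed prize with probability (39-1)/39 = 38/39, independently.
P(still missing after 34) = (38/39)^34 = 0.41347.

0.4135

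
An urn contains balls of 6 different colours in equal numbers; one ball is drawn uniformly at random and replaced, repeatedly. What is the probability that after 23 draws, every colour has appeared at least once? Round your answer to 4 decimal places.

0.9108

Let A_i be the event that colour i is missing after 23 draws. By inclusion–exclusion on the A_i,
P(all seen) = Σ_{j=0}^{6} (-1)^j C(6,j)((6-j)/6)^23
= 1.00000 - 0.09057 + 0.00134 - 0.00000 + 0.00000 - 0.00000 + 0.00000
= 0.91076.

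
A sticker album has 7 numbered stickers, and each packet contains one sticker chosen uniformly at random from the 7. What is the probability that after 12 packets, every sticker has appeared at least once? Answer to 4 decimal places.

0.2285

By inclusion–exclusion over which stickers are missing,
P(all seen) = Σ_{j=0}^{7} (-1)^j C(7,j)((7-j)/7)^12
= 1.00000 - 1.10087 + 0.37041 - 0.04242 + 0.00134 - 0.00001 + 0.00000 - 0.00000
= 0.22845.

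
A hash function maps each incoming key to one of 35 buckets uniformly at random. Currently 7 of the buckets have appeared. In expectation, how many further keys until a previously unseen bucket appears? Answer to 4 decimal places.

1.2500

Each key yields a new bucket with probability (35-7)/35 = 28/35, so the wait is geometric with mean 35/28.
E = 35/28 = 1.25000.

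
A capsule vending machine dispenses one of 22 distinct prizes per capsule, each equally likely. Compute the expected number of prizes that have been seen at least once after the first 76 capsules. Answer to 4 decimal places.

For each prize, P(seen in 76 capsules) = 1 - (21/22)^76 = 0.97086.
By linearity of expectation, E[distinct seen] = 22·(1 - (21/22)^76) = 21.35884.

21.3588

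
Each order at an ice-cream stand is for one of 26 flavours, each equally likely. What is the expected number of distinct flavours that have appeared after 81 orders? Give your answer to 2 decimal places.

For each flavour, P(seen in 81 orders) = 1 - (25/26)^81 = 0.958.
By linearity of expectation, E[distinct seen] = 26·(1 - (25/26)^81) = 24.915.

24.92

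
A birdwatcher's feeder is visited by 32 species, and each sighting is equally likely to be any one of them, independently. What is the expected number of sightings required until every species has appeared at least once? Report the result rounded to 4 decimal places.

129.8718

After k distinct species have appeared, the next sighting gives a new one with probability (32-k)/32, so the expected wait for the (k+1)-th is 32/(32-k).
E[T] = 32/32 + 32/31 + 32/30 + ... + 32/2 + 32/1 = 32·H_{32}.
H_{32} = 4.05850, so E[T] = 129.87185.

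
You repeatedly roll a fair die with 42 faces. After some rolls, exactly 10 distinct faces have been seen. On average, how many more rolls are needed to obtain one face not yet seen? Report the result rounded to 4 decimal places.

Each roll yields a new face with probability (42-10)/42 = 32/42, so the wait is geometric with mean 42/32.
E = 42/32 = 1.31250.

1.3125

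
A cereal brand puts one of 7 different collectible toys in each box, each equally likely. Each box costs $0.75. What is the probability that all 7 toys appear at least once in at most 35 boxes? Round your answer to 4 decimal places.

Let A_i be the event that toy i is missing after 35 boxes. By inclusion–exclusion on the A_i,
P(all seen) = Σ_{j=0}^{7} (-1)^j C(7,j)((7-j)/7)^35
= 1.00000 - 0.03177 + 0.00016 - 0.00000 + 0.00000 - 0.00000 + 0.00000 - 0.00000
= 0.96840.

0.9684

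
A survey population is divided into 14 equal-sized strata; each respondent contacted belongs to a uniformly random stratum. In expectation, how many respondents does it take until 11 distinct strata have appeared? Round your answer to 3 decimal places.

19.855

With k distinct strata already seen, the next new one arrives after an expected 14/(14-k) respondents.
Sum over k = 0,...,10: E = 14/14 + 14/13 + 14/12 + ... + 14/5 + 14/4 = 19.8552.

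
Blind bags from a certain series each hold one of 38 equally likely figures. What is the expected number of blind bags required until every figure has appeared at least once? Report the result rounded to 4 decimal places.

After k distinct figures have appeared, the next blind bag gives a new one with probability (38-k)/38, so the expected wait for the (k+1)-th is 38/(38-k).
E[T] = 38/38 + 38/37 + 38/36 + ... + 38/2 + 38/1 = 38·H_{38}.
H_{38} = 4.22790, so E[T] = 160.66028.

160.6603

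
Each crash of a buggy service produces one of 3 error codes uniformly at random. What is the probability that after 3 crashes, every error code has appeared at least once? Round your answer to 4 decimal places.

0.2222

Let A_i be the event that error code i is missing after 3 crashes. By inclusion–exclusion on the A_i,
P(all seen) = Σ_{j=0}^{3} (-1)^j C(3,j)((3-j)/3)^3
= 1.00000 - 0.88889 + 0.11111 - 0.00000
= 0.22222.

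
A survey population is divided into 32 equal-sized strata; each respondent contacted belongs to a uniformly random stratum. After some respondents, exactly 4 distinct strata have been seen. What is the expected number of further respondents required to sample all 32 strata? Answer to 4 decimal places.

125.6695

From k distinct to k+1 distinct takes on average 32/(32-k) respondents.
Sum over k = 4,...,31: E = 32/28 + 32/27 + 32/26 + ... + 32/2 + 32/1 = 125.66947.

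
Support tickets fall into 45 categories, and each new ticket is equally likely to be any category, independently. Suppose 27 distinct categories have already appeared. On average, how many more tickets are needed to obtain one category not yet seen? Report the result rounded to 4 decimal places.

The number of tickets until the next new category is geometric with success probability 18/45, so its mean is 45/18.
E = 45/18 = 2.50000.

2.5000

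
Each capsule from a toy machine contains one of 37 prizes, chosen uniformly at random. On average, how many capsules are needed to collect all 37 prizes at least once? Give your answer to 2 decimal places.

155.46

After k distinct prizes have appeared, the next capsule gives a new one with probability (37-k)/37, so the expected wait for the (k+1)-th is 37/(37-k).
E[T] = 37/37 + 37/36 + 37/35 + ... + 37/2 + 37/1 = 37·H_{37}.
H_{37} = 4.202, so E[T] = 155.459.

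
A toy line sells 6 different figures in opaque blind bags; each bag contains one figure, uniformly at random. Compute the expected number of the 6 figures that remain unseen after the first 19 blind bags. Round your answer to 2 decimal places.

For each figure, P(unseen after 19) = (5/6)^19 = 0.031.
By linearity of expectation, E[unseen] = 6·(5/6)^19 = 0.188.

0.19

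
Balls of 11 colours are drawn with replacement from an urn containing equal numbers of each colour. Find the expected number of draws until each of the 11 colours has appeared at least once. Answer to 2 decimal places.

Split into phases: going from k distinct to k+1 distinct takes on average 11/(11-k) draws.
E[T] = 11/11 + 11/10 + 11/9 + ... + 11/2 + 11/1 = 11·H_{11}.
H_{11} = 3.020, so E[T] = 33.219.

33.22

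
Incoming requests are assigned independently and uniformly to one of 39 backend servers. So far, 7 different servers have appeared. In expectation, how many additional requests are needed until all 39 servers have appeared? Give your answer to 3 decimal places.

With k distinct servers already seen, the next new one takes an expected 39/(39-k) requests.
Sum over k = 7,...,38: E = 39/32 + 39/31 + 39/30 + ... + 39/2 + 39/1 = 158.2813.

158.281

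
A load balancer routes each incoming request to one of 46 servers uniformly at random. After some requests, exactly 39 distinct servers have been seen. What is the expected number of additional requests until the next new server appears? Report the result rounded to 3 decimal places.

6.571

The number of requests until the next new server is geometric with success probability 7/46, so its mean is 46/7.
E = 46/7 = 6.5714.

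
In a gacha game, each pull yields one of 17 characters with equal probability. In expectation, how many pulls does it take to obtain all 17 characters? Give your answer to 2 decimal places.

Split into phases: going from k distinct to k+1 distinct takes on average 17/(17-k) pulls.
E[T] = 17/17 + 17/16 + 17/15 + ... + 17/2 + 17/1 = 17·H_{17}.
H_{17} = 3.440, so E[T] = 58.472.

58.47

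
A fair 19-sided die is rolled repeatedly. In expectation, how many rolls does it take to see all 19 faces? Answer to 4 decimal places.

After k distinct faces have appeared, the next roll gives a new one with probability (19-k)/19, so the expected wait for the (k+1)-th is 19/(19-k).
E[T] = 19/19 + 19/18 + 19/17 + ... + 19/2 + 19/1 = 19·H_{19}.
H_{19} = 3.54774, so E[T] = 67.40705.

67.4071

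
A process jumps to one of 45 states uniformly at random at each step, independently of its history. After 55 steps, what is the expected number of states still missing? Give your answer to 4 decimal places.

13.0744

For each state, P(unseen after 55) = (44/45)^55 = 0.29054.
By linearity of expectation, E[unseen] = 45·(44/45)^55 = 13.07439.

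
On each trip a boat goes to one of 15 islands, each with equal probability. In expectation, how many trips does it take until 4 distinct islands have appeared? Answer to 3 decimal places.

With k distinct islands already seen, the next new one arrives after an expected 15/(15-k) trips.
Sum over k = 0,...,3: E = 15/15 + 15/14 + 15/13 + 15/12 = 4.4753.

4.475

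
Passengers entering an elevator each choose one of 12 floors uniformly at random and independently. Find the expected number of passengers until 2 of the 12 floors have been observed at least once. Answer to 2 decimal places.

2.09

Going from k to k+1 distinct takes a geometric number of passengers with mean 12/(12-k).
Sum over k = 0,...,1: E = 12/12 + 12/11 = 2.091.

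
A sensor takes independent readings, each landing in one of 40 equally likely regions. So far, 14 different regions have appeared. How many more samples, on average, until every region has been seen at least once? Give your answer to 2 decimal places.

With k distinct regions already seen, the next new one takes an expected 40/(40-k) samples.
Sum over k = 14,...,39: E = 40/26 + 40/25 + 40/24 + ... + 40/2 + 40/1 = 154.177.

154.18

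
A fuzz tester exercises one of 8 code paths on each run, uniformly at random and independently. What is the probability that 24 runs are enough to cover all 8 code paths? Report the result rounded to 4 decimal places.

By inclusion–exclusion over which code paths are missing,
P(all seen) = Σ_{j=0}^{8} (-1)^j C(8,j)((8-j)/8)^24
= 1.00000 - 0.32455 + 0.02809 - 0.00071 + 0.00000 - 0.00000 + 0.00000 - 0.00000 + 0.00000
= 0.70284.

0.7028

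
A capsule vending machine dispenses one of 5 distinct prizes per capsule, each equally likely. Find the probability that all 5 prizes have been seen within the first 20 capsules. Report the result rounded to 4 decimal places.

By inclusion–exclusion over which prizes are missing,
P(all seen) = Σ_{j=0}^{5} (-1)^j C(5,j)((5-j)/5)^20
= 1.00000 - 0.05765 + 0.00037 - 0.00000 + 0.00000 - 0.00000
= 0.94272.

0.9427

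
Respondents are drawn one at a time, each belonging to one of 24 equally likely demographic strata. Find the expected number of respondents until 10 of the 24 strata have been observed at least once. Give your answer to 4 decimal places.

12.5855

Going from k to k+1 distinct takes a geometric number of respondents with mean 24/(24-k).
Sum over k = 0,...,9: E = 24/24 + 24/23 + 24/22 + ... + 24/16 + 24/15 = 12.58550.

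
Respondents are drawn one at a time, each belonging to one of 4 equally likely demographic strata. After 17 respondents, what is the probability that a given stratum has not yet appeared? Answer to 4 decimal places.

Each respondent misses the fixed stratum with probability (4-1)/4 = 3/4, independently.
P(still missing after 17) = (3/4)^17 = 0.00752.

0.0075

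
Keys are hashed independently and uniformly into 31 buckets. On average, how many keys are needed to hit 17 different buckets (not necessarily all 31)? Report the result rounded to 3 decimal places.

24.046

With k distinct buckets already seen, the next new one arrives after an expected 31/(31-k) keys.
Sum over k = 0,...,16: E = 31/31 + 31/30 + 31/29 + ... + 31/16 + 31/15 = 24.0462.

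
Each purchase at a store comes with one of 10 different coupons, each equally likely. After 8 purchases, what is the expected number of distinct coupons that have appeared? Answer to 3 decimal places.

For each coupon, P(seen in 8 purchases) = 1 - (9/10)^8 = 0.5695.
By linearity of expectation, E[distinct seen] = 10·(1 - (9/10)^8) = 5.6953.

5.695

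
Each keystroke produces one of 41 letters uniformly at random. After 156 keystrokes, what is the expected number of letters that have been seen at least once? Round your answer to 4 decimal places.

For each letter, P(seen in 156 keystrokes) = 1 - (40/41)^156 = 0.97876.
By linearity of expectation, E[distinct seen] = 41·(1 - (40/41)^156) = 40.12932.

40.1293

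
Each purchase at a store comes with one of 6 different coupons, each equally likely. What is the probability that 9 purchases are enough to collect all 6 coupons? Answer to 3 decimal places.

0.189

By inclusion–exclusion over which coupons are missing,
P(all seen) = Σ_{j=0}^{6} (-1)^j C(6,j)((6-j)/6)^9
= 1.0000 - 1.1628 + 0.3902 - 0.0391 + 0.0008 - 0.0000 + 0.0000
= 0.1890.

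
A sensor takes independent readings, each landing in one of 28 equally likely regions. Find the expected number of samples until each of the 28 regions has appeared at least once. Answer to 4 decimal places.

109.9608

The wait to go from k to k+1 distinct regions is geometric with mean 28/(28-k).
E[T] = 28/28 + 28/27 + 28/26 + ... + 28/2 + 28/1 = 28·H_{28}.
H_{28} = 3.92717, so E[T] = 109.96079.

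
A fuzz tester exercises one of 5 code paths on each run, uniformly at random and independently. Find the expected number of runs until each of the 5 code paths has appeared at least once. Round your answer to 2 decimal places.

11.42

Split into phases: going from k distinct to k+1 distinct takes on average 5/(5-k) runs.
E[T] = 5/5 + 5/4 + 5/3 + 5/2 + 5/1 = 5·H_{5}.
H_{5} = 2.283, so E[T] = 11.417.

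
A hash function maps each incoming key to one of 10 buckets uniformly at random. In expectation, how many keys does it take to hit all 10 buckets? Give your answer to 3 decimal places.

29.290

The wait to go from k to k+1 distinct buckets is geometric with mean 10/(10-k).
E[T] = 10/10 + 10/9 + 10/8 + ... + 10/2 + 10/1 = 10·H_{10}.
H_{10} = 2.9290, so E[T] = 29.2897.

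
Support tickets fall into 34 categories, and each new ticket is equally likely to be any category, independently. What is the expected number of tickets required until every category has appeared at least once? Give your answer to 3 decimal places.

140.019

Split into phases: going from k distinct to k+1 distinct takes on average 34/(34-k) tickets.
E[T] = 34/34 + 34/33 + 34/32 + ... + 34/2 + 34/1 = 34·H_{34}.
H_{34} = 4.1182, so E[T] = 140.0191.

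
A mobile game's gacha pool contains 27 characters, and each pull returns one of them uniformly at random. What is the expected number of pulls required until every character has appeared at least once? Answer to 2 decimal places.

After k distinct characters have appeared, the next pull gives a new one with probability (27-k)/27, so the expected wait for the (k+1)-th is 27/(27-k).
E[T] = 27/27 + 27/26 + 27/25 + ... + 27/2 + 27/1 = 27·H_{27}.
H_{27} = 3.891, so E[T] = 105.069.

105.07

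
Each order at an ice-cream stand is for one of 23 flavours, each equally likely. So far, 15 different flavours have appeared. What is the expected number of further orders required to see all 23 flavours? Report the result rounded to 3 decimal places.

62.511

With k distinct flavours already seen, the next new one takes an expected 23/(23-k) orders.
Sum over k = 15,...,22: E = 23/8 + 23/7 + 23/6 + ... + 23/2 + 23/1 = 62.5107.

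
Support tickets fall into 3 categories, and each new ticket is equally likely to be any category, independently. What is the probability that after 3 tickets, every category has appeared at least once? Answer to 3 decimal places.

0.222

Let A_i be the event that category i is missing after 3 tickets. By inclusion–exclusion on the A_i,
P(all seen) = Σ_{j=0}^{3} (-1)^j C(3,j)((3-j)/3)^3
= 1.0000 - 0.8889 + 0.1111 - 0.0000
= 0.2222.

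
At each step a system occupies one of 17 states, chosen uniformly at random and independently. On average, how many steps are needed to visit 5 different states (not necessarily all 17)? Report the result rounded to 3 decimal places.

Going from k to k+1 distinct takes a geometric number of steps with mean 17/(17-k).
Sum over k = 0,...,4: E = 17/17 + 17/16 + 17/15 + 17/14 + 17/13 = 5.7178.

5.718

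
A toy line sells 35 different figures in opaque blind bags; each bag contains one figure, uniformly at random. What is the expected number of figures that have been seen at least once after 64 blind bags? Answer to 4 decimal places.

For each figure, P(seen in 64 blind bags) = 1 - (34/35)^64 = 0.84358.
By linearity of expectation, E[distinct seen] = 35·(1 - (34/35)^64) = 29.52525.

29.5253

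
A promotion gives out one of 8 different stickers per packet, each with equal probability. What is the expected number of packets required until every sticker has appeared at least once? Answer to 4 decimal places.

21.7429

Split into phases: going from k distinct to k+1 distinct takes on average 8/(8-k) packets.
E[T] = 8/8 + 8/7 + 8/6 + ... + 8/2 + 8/1 = 8·H_{8}.
H_{8} = 2.71786, so E[T] = 21.74286.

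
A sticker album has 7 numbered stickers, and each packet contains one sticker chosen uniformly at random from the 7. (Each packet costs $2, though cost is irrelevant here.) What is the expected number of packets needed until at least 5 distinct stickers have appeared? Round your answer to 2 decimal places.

7.65

Going from k to k+1 distinct takes a geometric number of packets with mean 7/(7-k).
Sum over k = 0,...,4: E = 7/7 + 7/6 + 7/5 + 7/4 + 7/3 = 7.650.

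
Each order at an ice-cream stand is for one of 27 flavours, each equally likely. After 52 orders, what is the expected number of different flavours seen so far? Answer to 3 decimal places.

23.206

For each flavour, P(seen in 52 orders) = 1 - (26/27)^52 = 0.8595.
By linearity of expectation, E[distinct seen] = 27·(1 - (26/27)^52) = 23.2063.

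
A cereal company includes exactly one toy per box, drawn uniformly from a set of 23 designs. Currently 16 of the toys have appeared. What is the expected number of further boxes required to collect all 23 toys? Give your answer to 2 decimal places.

59.64

With k distinct toys already seen, the next new one takes an expected 23/(23-k) boxes.
Sum over k = 16,...,22: E = 23/7 + 23/6 + 23/5 + ... + 23/2 + 23/1 = 59.636.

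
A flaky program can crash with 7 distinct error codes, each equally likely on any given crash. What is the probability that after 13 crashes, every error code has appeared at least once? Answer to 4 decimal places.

0.2973

By inclusion–exclusion over which error codes are missing,
P(all seen) = Σ_{j=0}^{7} (-1)^j C(7,j)((7-j)/7)^13
= 1.00000 - 0.94360 + 0.26458 - 0.02424 + 0.00058 - 0.00000 + 0.00000 - 0.00000
= 0.29731.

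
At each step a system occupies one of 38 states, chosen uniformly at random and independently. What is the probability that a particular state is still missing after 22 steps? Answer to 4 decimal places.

Each step misses the fixed state with probability (38-1)/38 = 37/38, independently.
P(still missing after 22) = (37/38)^22 = 0.55616.

0.5562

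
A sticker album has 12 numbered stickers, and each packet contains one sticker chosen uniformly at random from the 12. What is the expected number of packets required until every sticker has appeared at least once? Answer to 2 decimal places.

The wait to go from k to k+1 distinct stickers is geometric with mean 12/(12-k).
E[T] = 12/12 + 12/11 + 12/10 + ... + 12/2 + 12/1 = 12·H_{12}.
H_{12} = 3.103, so E[T] = 37.239.

37.24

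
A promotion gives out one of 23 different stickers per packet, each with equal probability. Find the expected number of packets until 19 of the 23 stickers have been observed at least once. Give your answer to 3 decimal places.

37.972

Going from k to k+1 distinct takes a geometric number of packets with mean 23/(23-k).
Sum over k = 0,...,18: E = 23/23 + 23/22 + 23/21 + ... + 23/6 + 23/5 = 37.9720.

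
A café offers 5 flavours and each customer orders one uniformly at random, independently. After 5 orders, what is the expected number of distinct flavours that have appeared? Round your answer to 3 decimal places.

3.362

For each flavour, P(seen in 5 orders) = 1 - (4/5)^5 = 0.6723.
By linearity of expectation, E[distinct seen] = 5·(1 - (4/5)^5) = 3.3616.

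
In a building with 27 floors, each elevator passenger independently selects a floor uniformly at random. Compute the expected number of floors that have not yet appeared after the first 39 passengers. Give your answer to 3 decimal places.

6.196

For each floor, P(unseen after 39) = (26/27)^39 = 0.2295.
By linearity of expectation, E[unseen] = 27·(26/27)^39 = 6.1964.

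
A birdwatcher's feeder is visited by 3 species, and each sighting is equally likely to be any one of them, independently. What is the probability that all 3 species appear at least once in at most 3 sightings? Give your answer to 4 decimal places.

0.2222

Let A_i be the event that species i is missing after 3 sightings. By inclusion–exclusion on the A_i,
P(all seen) = Σ_{j=0}^{3} (-1)^j C(3,j)((3-j)/3)^3
= 1.00000 - 0.88889 + 0.11111 - 0.00000
= 0.22222.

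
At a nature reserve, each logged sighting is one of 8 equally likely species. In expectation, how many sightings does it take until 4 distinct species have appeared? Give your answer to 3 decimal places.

5.076

With k distinct species already seen, the next new one arrives after an expected 8/(8-k) sightings.
Sum over k = 0,...,3: E = 8/8 + 8/7 + 8/6 + 8/5 = 5.0762.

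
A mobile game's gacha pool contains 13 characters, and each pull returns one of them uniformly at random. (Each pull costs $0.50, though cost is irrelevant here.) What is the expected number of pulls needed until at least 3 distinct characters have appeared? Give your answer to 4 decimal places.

3.2652

Going from k to k+1 distinct takes a geometric number of pulls with mean 13/(13-k).
Sum over k = 0,...,2: E = 13/13 + 13/12 + 13/11 = 3.26515.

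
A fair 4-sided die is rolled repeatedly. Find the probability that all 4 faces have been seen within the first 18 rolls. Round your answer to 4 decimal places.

0.9775

By inclusion–exclusion over which faces are missing,
P(all seen) = Σ_{j=0}^{4} (-1)^j C(4,j)((4-j)/4)^18
= 1.00000 - 0.02255 + 0.00002 - 0.00000 + 0.00000
= 0.97747.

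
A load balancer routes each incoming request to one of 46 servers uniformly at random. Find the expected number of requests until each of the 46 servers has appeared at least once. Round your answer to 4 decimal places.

The wait to go from k to k+1 distinct servers is geometric with mean 46/(46-k).
E[T] = 46/46 + 46/45 + 46/44 + ... + 46/2 + 46/1 = 46·H_{46}.
H_{46} = 4.41669, so E[T] = 203.16761.

203.1676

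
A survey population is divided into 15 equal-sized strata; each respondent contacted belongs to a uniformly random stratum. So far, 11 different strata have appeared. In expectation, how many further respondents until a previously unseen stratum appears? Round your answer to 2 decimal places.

3.75

Each respondent yields a new stratum with probability (15-11)/15 = 4/15, so the wait is geometric with mean 15/4.
E = 15/4 = 3.750.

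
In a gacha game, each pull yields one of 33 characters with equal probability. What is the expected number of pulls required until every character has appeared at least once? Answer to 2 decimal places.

134.93

The wait to go from k to k+1 distinct characters is geometric with mean 33/(33-k).
E[T] = 33/33 + 33/32 + 33/31 + ... + 33/2 + 33/1 = 33·H_{33}.
H_{33} = 4.089, so E[T] = 134.930.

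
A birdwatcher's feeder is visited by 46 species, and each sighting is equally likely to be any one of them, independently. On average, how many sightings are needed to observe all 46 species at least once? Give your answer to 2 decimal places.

Split into phases: going from k distinct to k+1 distinct takes on average 46/(46-k) sightings.
E[T] = 46/46 + 46/45 + 46/44 + ... + 46/2 + 46/1 = 46·H_{46}.
H_{46} = 4.417, so E[T] = 203.168.

203.17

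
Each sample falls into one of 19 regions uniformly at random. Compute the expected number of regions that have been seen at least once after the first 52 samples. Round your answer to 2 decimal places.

For each region, P(seen in 52 samples) = 1 - (18/19)^52 = 0.940.
By linearity of expectation, E[distinct seen] = 19·(1 - (18/19)^52) = 17.858.

17.86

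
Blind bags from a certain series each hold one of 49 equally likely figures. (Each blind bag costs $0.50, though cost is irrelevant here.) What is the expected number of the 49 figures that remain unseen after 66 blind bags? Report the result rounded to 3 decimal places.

For each figure, P(unseen after 66) = (48/49)^66 = 0.2564.
By linearity of expectation, E[unseen] = 49·(48/49)^66 = 12.5654.

12.565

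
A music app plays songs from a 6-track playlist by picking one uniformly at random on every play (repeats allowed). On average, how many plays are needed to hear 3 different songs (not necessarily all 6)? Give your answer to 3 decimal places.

With k distinct songs already seen, the next new one arrives after an expected 6/(6-k) plays.
Sum over k = 0,...,2: E = 6/6 + 6/5 + 6/4 = 3.7000.

3.700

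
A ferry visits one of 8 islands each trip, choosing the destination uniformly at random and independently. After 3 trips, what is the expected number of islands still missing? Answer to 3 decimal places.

5.359

For each island, P(unseen after 3) = (7/8)^3 = 0.6699.
By linearity of expectation, E[unseen] = 8·(7/8)^3 = 5.3594.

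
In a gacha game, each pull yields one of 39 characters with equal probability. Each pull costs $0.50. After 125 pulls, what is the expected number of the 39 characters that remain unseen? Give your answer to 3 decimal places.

For each character, P(unseen after 125) = (38/39)^125 = 0.0389.
By linearity of expectation, E[unseen] = 39·(38/39)^125 = 1.5168.

1.517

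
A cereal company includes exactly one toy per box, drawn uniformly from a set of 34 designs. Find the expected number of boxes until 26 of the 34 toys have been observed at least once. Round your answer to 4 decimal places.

47.6120

Going from k to k+1 distinct takes a geometric number of boxes with mean 34/(34-k).
Sum over k = 0,...,25: E = 34/34 + 34/33 + 34/32 + ... + 34/10 + 34/9 = 47.61200.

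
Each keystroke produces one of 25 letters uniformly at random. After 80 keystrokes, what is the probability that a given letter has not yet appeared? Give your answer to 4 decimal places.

0.0382

On each keystroke the fixed letter fails to appear with probability 24/25.
P(still missing after 80) = (24/25)^80 = 0.03817.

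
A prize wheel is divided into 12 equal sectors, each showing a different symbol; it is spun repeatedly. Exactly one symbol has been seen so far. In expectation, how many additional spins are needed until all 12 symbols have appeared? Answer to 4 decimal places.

36.2385

With k distinct symbols already seen, the next new one takes an expected 12/(12-k) spins.
Sum over k = 1,...,11: E = 12/11 + 12/10 + 12/9 + ... + 12/2 + 12/1 = 36.23853.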